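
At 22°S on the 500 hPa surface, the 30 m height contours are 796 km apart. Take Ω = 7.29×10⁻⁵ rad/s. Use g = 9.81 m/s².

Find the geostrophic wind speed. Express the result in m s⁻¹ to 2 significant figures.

6.8 m s⁻¹

Coriolis parameter at 22°S:
f = 2Ω sin φ = 2 × 7.29×10⁻⁵ × sin 22° = 5.46×10⁻⁵ s⁻¹
Height gradient: |∂Z/∂n| = 30 m / 796000 m = 3.77×10⁻⁵
On a pressure surface, geostrophic balance gives V_g = (g/f)|∂Z/∂n|:
V_g = 9.81 × 3.77×10⁻⁵ / 5.46×10⁻⁵ = 6.77 m/s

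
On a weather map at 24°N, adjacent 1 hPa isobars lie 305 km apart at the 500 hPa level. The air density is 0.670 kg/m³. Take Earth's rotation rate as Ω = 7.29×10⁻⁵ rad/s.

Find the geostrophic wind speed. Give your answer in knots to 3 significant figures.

Coriolis parameter at 24°N:
f = 2Ω sin φ = 2 × 7.29×10⁻⁵ × sin 24° = 5.93×10⁻⁵ s⁻¹
Pressure gradient: |∂P/∂n| = 100 Pa / 305000 m = 3.28×10⁻⁴ Pa/m
Geostrophic balance (pressure-gradient force = Coriolis force):
V_g = (1/(fρ)) |∂P/∂n| = 3.28×10⁻⁴ / (5.93×10⁻⁵ × 0.670) = 8.25 m/s
Converting: 8.25 m/s × 1.944 = 16.0 knots

16.0 knots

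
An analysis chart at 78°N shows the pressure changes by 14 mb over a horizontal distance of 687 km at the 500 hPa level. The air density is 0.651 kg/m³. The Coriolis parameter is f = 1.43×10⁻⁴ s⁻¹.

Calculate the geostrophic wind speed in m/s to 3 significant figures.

21.9 m/s

Pressure gradient: |∂P/∂n| = 1400 Pa / 687000 m = 2.04×10⁻³ Pa/m
Geostrophic balance (pressure-gradient force = Coriolis force):
V_g = (1/(fρ)) |∂P/∂n| = 2.04×10⁻³ / (1.43×10⁻⁴ × 0.651) = 21.9 m/s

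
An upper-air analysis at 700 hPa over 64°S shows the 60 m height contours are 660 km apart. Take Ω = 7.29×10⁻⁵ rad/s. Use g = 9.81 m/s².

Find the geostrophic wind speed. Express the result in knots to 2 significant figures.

13 knots

Coriolis parameter at 64°S:
f = 2Ω sin φ = 2 × 7.29×10⁻⁵ × sin 64° = 1.31×10⁻⁴ s⁻¹
Height gradient: |∂Z/∂n| = 60 m / 660000 m = 9.09×10⁻⁵
On a pressure surface, geostrophic balance gives V_g = (g/f)|∂Z/∂n|:
V_g = 9.81 × 9.09×10⁻⁵ / 1.31×10⁻⁴ = 6.81 m/s
Converting: 6.81 m/s × 1.944 = 13 knots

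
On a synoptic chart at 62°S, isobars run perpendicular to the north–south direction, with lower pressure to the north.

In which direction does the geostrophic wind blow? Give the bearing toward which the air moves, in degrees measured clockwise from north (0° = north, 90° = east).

The pressure-gradient force points toward the north (bearing 000°).
Geostrophic balance: in the Southern Hemisphere the Coriolis force deflects motion to the left, so the geostrophic wind blows 90° to the left of the pressure-gradient force (low pressure on the right).
Rotating 000° by 90° counterclockwise gives 270° — the wind blows toward the west.

270°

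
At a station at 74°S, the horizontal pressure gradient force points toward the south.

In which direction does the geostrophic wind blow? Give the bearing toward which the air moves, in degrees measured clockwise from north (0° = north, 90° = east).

The pressure-gradient force points toward the south (bearing 180°).
Geostrophic balance: in the Southern Hemisphere the Coriolis force deflects motion to the left, so the geostrophic wind blows 90° to the left of the pressure-gradient force (low pressure on the right).
Rotating 180° by 90° counterclockwise gives 090° — the wind blows toward the east.

090°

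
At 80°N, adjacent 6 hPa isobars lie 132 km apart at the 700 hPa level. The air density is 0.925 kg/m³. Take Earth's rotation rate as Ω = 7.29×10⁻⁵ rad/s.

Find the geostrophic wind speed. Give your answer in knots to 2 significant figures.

Coriolis parameter at 80°N:
f = 2Ω sin φ = 2 × 7.29×10⁻⁵ × sin 80° = 1.44×10⁻⁴ s⁻¹
Pressure gradient: |∂P/∂n| = 600 Pa / 132000 m = 4.55×10⁻³ Pa/m
Geostrophic balance (pressure-gradient force = Coriolis force):
V_g = (1/(fρ)) |∂P/∂n| = 4.55×10⁻³ / (1.44×10⁻⁴ × 0.925) = 34.2 m/s
Converting: 34.2 m/s × 1.944 = 67 knots

67 knots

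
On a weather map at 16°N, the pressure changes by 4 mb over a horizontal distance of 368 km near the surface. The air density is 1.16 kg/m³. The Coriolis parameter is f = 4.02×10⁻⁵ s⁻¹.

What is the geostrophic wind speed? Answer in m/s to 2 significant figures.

Pressure gradient: |∂P/∂n| = 400 Pa / 368000 m = 1.09×10⁻³ Pa/m
Geostrophic balance (pressure-gradient force = Coriolis force):
V_g = (1/(fρ)) |∂P/∂n| = 1.09×10⁻³ / (4.02×10⁻⁵ × 1.16) = 23.3 m/s

23 m/s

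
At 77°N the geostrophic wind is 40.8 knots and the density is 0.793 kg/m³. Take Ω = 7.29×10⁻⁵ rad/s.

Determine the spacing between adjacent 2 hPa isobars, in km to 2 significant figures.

85 km

Coriolis parameter at 77°N:
f = 2Ω sin φ = 2 × 7.29×10⁻⁵ × sin 77° = 1.42×10⁻⁴ s⁻¹
Wind speed in SI: 40.8 knots = 21.0 m/s
Geostrophic balance rearranged: |∂P/∂n| = f ρ V_g
|∂P/∂n| = 1.42×10⁻⁴ × 0.793 × 21.0 = 2.36×10⁻³ Pa/m
Isobar spacing: Δn = ΔP/|∂P/∂n| = 200 Pa / 2.36×10⁻³ Pa/m = 84582 m ≈ 85 km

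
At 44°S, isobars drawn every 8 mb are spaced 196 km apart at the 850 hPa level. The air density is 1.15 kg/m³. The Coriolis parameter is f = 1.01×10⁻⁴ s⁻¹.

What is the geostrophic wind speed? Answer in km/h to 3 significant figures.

Pressure gradient: |∂P/∂n| = 800 Pa / 196000 m = 4.08×10⁻³ Pa/m
Geostrophic balance (pressure-gradient force = Coriolis force):
V_g = (1/(fρ)) |∂P/∂n| = 4.08×10⁻³ / (1.01×10⁻⁴ × 1.15) = 35.1 m/s
Converting: 35.1 m/s × 3.6 = 127 km/h

127 km/h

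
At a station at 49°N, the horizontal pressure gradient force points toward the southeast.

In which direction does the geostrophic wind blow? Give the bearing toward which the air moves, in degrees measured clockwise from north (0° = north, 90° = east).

225°

The pressure-gradient force points toward the southeast (bearing 135°).
Geostrophic balance: in the Northern Hemisphere the Coriolis force deflects motion to the right, so the geostrophic wind blows 90° to the right of the pressure-gradient force (low pressure on the left).
Rotating 135° by 90° clockwise gives 225° — the wind blows toward the southwest.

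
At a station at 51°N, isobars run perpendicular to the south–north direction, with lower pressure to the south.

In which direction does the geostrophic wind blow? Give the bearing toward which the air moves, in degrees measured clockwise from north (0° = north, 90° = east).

The pressure-gradient force points toward the south (bearing 180°).
Geostrophic balance: in the Northern Hemisphere the Coriolis force deflects motion to the right, so the geostrophic wind blows 90° to the right of the pressure-gradient force (low pressure on the left).
Rotating 180° by 90° clockwise gives 270° — the wind blows toward the west.

270°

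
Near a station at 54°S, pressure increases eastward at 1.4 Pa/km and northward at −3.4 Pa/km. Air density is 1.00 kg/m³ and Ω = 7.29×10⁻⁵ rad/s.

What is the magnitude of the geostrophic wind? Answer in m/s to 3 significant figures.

31.2 m/s

Coriolis parameter at 54°S:
f = 2Ω sin φ = 2 × 7.29×10⁻⁵ × sin 54° = 1.18×10⁻⁴ s⁻¹
In the Southern Hemisphere f is negative: f = −1.18×10⁻⁴ s⁻¹.
Component geostrophic relations (x east, y north):
u_g = −(1/(fρ)) ∂P/∂y,  v_g = (1/(fρ)) ∂P/∂x
u_g = −(−3.4×10⁻³)/(−1.18×10⁻⁴ × 1.00) = −28.8 m/s;  v_g = (1.4×10⁻³)/(−1.18×10⁻⁴ × 1.00) = −11.9 m/s
|V_g| = √(u_g² + v_g²) = 31.2 m/s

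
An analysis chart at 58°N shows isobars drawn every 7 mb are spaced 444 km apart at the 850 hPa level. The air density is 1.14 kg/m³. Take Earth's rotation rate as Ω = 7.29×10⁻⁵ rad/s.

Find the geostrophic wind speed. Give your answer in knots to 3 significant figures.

Coriolis parameter at 58°N:
f = 2Ω sin φ = 2 × 7.29×10⁻⁵ × sin 58° = 1.24×10⁻⁴ s⁻¹
Pressure gradient: |∂P/∂n| = 700 Pa / 444000 m = 1.58×10⁻³ Pa/m
Geostrophic balance (pressure-gradient force = Coriolis force):
V_g = (1/(fρ)) |∂P/∂n| = 1.58×10⁻³ / (1.24×10⁻⁴ × 1.14) = 11.2 m/s
Converting: 11.2 m/s × 1.944 = 21.7 knots

21.7 knots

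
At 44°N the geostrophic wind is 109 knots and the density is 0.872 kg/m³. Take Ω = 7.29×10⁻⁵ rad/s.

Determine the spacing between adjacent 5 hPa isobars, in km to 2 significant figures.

Coriolis parameter at 44°N:
f = 2Ω sin φ = 2 × 7.29×10⁻⁵ × sin 44° = 1.01×10⁻⁴ s⁻¹
Wind speed in SI: 109 knots = 56.1 m/s
Geostrophic balance rearranged: |∂P/∂n| = f ρ V_g
|∂P/∂n| = 1.01×10⁻⁴ × 0.872 × 56.1 = 4.95×10⁻³ Pa/m
Isobar spacing: Δn = ΔP/|∂P/∂n| = 500 Pa / 4.95×10⁻³ Pa/m = 100963 m ≈ 100 km

100 km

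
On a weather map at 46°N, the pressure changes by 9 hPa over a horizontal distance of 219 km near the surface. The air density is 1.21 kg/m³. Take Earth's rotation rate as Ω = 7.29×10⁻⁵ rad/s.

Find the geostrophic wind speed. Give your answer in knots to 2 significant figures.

Coriolis parameter at 46°N:
f = 2Ω sin φ = 2 × 7.29×10⁻⁵ × sin 46° = 1.05×10⁻⁴ s⁻¹
Pressure gradient: |∂P/∂n| = 900 Pa / 219000 m = 4.11×10⁻³ Pa/m
Geostrophic balance (pressure-gradient force = Coriolis force):
V_g = (1/(fρ)) |∂P/∂n| = 4.11×10⁻³ / (1.05×10⁻⁴ × 1.21) = 32.4 m/s
Converting: 32.4 m/s × 1.944 = 63 knots

63 knots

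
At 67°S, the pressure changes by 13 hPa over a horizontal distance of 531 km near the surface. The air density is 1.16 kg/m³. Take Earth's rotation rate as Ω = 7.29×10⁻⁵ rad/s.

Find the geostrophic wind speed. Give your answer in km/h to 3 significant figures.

56.6 km/h

Coriolis parameter at 67°S:
f = 2Ω sin φ = 2 × 7.29×10⁻⁵ × sin 67° = 1.34×10⁻⁴ s⁻¹
Pressure gradient: |∂P/∂n| = 1300 Pa / 531000 m = 2.45×10⁻³ Pa/m
Geostrophic balance (pressure-gradient force = Coriolis force):
V_g = (1/(fρ)) |∂P/∂n| = 2.45×10⁻³ / (1.34×10⁻⁴ × 1.16) = 15.7 m/s
Converting: 15.7 m/s × 3.6 = 56.6 km/h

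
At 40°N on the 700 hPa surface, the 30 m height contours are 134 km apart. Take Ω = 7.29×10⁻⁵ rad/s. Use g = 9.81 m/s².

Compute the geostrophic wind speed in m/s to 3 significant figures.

23.4 m/s

Coriolis parameter at 40°N:
f = 2Ω sin φ = 2 × 7.29×10⁻⁵ × sin 40° = 9.37×10⁻⁵ s⁻¹
Height gradient: |∂Z/∂n| = 30 m / 134000 m = 2.24×10⁻⁴
On a pressure surface, geostrophic balance gives V_g = (g/f)|∂Z/∂n|:
V_g = 9.81 × 2.24×10⁻⁴ / 9.37×10⁻⁵ = 23.4 m/s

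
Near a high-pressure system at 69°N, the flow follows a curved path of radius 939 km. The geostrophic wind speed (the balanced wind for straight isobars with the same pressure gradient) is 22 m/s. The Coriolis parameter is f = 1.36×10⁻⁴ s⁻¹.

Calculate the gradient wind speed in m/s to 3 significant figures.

28.2 m/s

Around a high, pressure-gradient force acts outward with centrifugal, so Coriolis balances both:
fV = (1/ρ)|∂P/∂n| + V²/R  →  V² − fR·V + fR·V_g = 0
With fR = 1.36×10⁻⁴ × 939×10³ m = 128 m/s:
V = [fR − √((fR)² − 4 fR V_g)]/2 = [128 − √(128² − 4×128×22)]/2 = 28.2 m/s
Supergeostrophic (V > V_g = 22 m/s), as expected around a high.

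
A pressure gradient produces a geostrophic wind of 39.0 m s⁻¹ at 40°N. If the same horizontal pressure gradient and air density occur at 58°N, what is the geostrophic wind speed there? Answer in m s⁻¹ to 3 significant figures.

With the same pressure gradient and density, V_g ∝ 1/f ∝ 1/sin φ.
V₂ = V₁ · sin φ₁ / sin φ₂ = 39.0 × sin 40° / sin 58°
V₂ = 39.0 × 0.6428/0.8480 = 29.6 m s⁻¹

29.6 m s⁻¹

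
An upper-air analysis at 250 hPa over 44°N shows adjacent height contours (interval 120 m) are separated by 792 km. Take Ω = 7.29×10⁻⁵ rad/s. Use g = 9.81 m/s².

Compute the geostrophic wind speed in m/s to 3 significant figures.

14.7 m/s

Coriolis parameter at 44°N:
f = 2Ω sin φ = 2 × 7.29×10⁻⁵ × sin 44° = 1.01×10⁻⁴ s⁻¹
Height gradient: |∂Z/∂n| = 120 m / 792000 m = 1.52×10⁻⁴
On a pressure surface, geostrophic balance gives V_g = (g/f)|∂Z/∂n|:
V_g = 9.81 × 1.52×10⁻⁴ / 1.01×10⁻⁴ = 14.7 m/s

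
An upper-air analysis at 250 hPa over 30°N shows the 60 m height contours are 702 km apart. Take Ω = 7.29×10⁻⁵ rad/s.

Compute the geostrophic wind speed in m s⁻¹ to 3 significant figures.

11.5 m s⁻¹

Coriolis parameter at 30°N:
f = 2Ω sin φ = 2 × 7.29×10⁻⁵ × sin 30° = 7.29×10⁻⁵ s⁻¹
Height gradient: |∂Z/∂n| = 60 m / 702000 m = 8.55×10⁻⁵
On a pressure surface, geostrophic balance gives V_g = (g/f)|∂Z/∂n|:
V_g = 9.81 × 8.55×10⁻⁵ / 7.29×10⁻⁵ = 11.5 m/s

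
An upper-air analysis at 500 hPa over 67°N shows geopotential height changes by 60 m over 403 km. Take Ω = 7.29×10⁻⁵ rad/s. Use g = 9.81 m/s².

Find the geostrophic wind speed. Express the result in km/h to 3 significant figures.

39.2 km/h

Coriolis parameter at 67°N:
f = 2Ω sin φ = 2 × 7.29×10⁻⁵ × sin 67° = 1.34×10⁻⁴ s⁻¹
Height gradient: |∂Z/∂n| = 60 m / 403000 m = 1.49×10⁻⁴
On a pressure surface, geostrophic balance gives V_g = (g/f)|∂Z/∂n|:
V_g = 9.81 × 1.49×10⁻⁴ / 1.34×10⁻⁴ = 10.9 m/s
Converting: 10.9 m/s × 3.6 = 39.2 km/h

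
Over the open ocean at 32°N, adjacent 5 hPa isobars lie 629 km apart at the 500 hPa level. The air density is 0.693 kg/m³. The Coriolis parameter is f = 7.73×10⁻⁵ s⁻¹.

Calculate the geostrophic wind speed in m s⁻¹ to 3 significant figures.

14.8 m s⁻¹

Pressure gradient: |∂P/∂n| = 500 Pa / 629000 m = 7.95×10⁻⁴ Pa/m
Geostrophic balance (pressure-gradient force = Coriolis force):
V_g = (1/(fρ)) |∂P/∂n| = 7.95×10⁻⁴ / (7.73×10⁻⁵ × 0.693) = 14.8 m/s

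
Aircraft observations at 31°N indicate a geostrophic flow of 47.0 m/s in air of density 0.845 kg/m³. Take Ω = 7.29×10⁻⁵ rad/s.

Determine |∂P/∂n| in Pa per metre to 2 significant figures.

3.0×10⁻³ Pa/m

Coriolis parameter at 31°N:
f = 2Ω sin φ = 2 × 7.29×10⁻⁵ × sin 31° = 7.51×10⁻⁵ s⁻¹
Geostrophic balance rearranged: |∂P/∂n| = f ρ V_g
|∂P/∂n| = 7.51×10⁻⁵ × 0.845 × 47.0 = 2.98×10⁻³ Pa/m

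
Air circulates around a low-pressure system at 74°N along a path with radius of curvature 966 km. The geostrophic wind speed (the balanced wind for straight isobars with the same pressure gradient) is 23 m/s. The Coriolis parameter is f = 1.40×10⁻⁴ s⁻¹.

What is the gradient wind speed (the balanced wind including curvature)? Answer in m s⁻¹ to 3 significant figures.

Around a low, centrifugal force acts outward with Coriolis, so pressure-gradient force balances both:
(1/ρ)|∂P/∂n| = fV + V²/R  →  V² + fR·V − fR·V_g = 0
With fR = 1.40×10⁻⁴ × 966×10³ m = 135 m/s:
V = [−fR + √((fR)² + 4 fR V_g)]/2 = [−135 + √(135² + 4×135×23)]/2 = 20 m/s
Subgeostrophic (V < V_g = 23 m/s), as expected around a low.

20.0 m s⁻¹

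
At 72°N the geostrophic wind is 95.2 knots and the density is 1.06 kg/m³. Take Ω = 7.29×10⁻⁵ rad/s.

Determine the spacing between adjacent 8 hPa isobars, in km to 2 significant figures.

110 km

Coriolis parameter at 72°N:
f = 2Ω sin φ = 2 × 7.29×10⁻⁵ × sin 72° = 1.39×10⁻⁴ s⁻¹
Wind speed in SI: 95.2 knots = 49.0 m/s
Geostrophic balance rearranged: |∂P/∂n| = f ρ V_g
|∂P/∂n| = 1.39×10⁻⁴ × 1.06 × 49.0 = 7.20×10⁻³ Pa/m
Isobar spacing: Δn = ΔP/|∂P/∂n| = 800 Pa / 7.20×10⁻³ Pa/m = 111134 m ≈ 110 km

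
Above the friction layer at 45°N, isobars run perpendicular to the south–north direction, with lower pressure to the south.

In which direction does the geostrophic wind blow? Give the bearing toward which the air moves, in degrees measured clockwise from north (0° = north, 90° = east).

The pressure-gradient force points toward the south (bearing 180°).
Geostrophic balance: in the Northern Hemisphere the Coriolis force deflects motion to the right, so the geostrophic wind blows 90° to the right of the pressure-gradient force (low pressure on the left).
Rotating 180° by 90° clockwise gives 270° — the wind blows toward the west.

270°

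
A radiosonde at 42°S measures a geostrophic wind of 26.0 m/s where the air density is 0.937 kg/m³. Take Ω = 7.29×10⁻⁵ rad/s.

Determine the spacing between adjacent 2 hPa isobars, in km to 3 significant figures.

Coriolis parameter at 42°S:
f = 2Ω sin φ = 2 × 7.29×10⁻⁵ × sin 42° = 9.76×10⁻⁵ s⁻¹
Geostrophic balance rearranged: |∂P/∂n| = f ρ V_g
|∂P/∂n| = 9.76×10⁻⁵ × 0.937 × 26.0 = 2.38×10⁻³ Pa/m
Isobar spacing: Δn = ΔP/|∂P/∂n| = 200 Pa / 2.38×10⁻³ Pa/m = 84149 m ≈ 84.1 km

84.1 km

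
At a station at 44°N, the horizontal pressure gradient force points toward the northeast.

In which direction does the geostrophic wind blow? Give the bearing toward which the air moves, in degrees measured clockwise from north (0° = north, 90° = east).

135°

The pressure-gradient force points toward the northeast (bearing 045°).
Geostrophic balance: in the Northern Hemisphere the Coriolis force deflects motion to the right, so the geostrophic wind blows 90° to the right of the pressure-gradient force (low pressure on the left).
Rotating 045° by 90° clockwise gives 135° — the wind blows toward the southeast.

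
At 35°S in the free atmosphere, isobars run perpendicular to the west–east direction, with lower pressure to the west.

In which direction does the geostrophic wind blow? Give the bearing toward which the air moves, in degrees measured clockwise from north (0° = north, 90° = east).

180°

The pressure-gradient force points toward the west (bearing 270°).
Geostrophic balance: in the Southern Hemisphere the Coriolis force deflects motion to the left, so the geostrophic wind blows 90° to the left of the pressure-gradient force (low pressure on the right).
Rotating 270° by 90° counterclockwise gives 180° — the wind blows toward the south.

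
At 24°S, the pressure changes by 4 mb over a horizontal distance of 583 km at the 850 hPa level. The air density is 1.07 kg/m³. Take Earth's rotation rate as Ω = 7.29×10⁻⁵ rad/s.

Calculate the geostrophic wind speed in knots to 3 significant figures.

21.0 knots

Coriolis parameter at 24°S:
f = 2Ω sin φ = 2 × 7.29×10⁻⁵ × sin 24° = 5.93×10⁻⁵ s⁻¹
Pressure gradient: |∂P/∂n| = 400 Pa / 583000 m = 6.86×10⁻⁴ Pa/m
Geostrophic balance (pressure-gradient force = Coriolis force):
V_g = (1/(fρ)) |∂P/∂n| = 6.86×10⁻⁴ / (5.93×10⁻⁵ × 1.07) = 10.8 m/s
Converting: 10.8 m/s × 1.944 = 21.0 knots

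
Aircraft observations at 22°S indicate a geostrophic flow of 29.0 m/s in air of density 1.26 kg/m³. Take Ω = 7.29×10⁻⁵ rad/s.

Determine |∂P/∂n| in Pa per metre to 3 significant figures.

Coriolis parameter at 22°S:
f = 2Ω sin φ = 2 × 7.29×10⁻⁵ × sin 22° = 5.46×10⁻⁵ s⁻¹
Geostrophic balance rearranged: |∂P/∂n| = f ρ V_g
|∂P/∂n| = 5.46×10⁻⁵ × 1.26 × 29.0 = 2.00×10⁻³ Pa/m

2.00×10⁻³ Pa/m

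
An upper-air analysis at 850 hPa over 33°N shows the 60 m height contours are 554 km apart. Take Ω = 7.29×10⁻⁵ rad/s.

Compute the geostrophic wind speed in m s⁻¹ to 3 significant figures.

Coriolis parameter at 33°N:
f = 2Ω sin φ = 2 × 7.29×10⁻⁵ × sin 33° = 7.94×10⁻⁵ s⁻¹
Height gradient: |∂Z/∂n| = 60 m / 554000 m = 1.08×10⁻⁴
On a pressure surface, geostrophic balance gives V_g = (g/f)|∂Z/∂n|:
V_g = 9.81 × 1.08×10⁻⁴ / 7.94×10⁻⁵ = 13.4 m/s

13.4 m s⁻¹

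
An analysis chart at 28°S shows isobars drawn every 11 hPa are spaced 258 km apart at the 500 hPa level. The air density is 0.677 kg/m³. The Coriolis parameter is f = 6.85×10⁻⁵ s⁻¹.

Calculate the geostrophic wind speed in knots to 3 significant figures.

Pressure gradient: |∂P/∂n| = 1100 Pa / 258000 m = 4.26×10⁻³ Pa/m
Geostrophic balance (pressure-gradient force = Coriolis force):
V_g = (1/(fρ)) |∂P/∂n| = 4.26×10⁻³ / (6.85×10⁻⁵ × 0.677) = 91.9 m/s
Converting: 91.9 m/s × 1.944 = 179 knots

179 knots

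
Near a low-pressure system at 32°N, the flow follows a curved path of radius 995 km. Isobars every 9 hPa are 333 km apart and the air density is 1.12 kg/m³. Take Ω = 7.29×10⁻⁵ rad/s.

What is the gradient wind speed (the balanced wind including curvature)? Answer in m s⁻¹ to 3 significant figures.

Coriolis parameter at 32°N:
f = 2Ω sin φ = 2 × 7.29×10⁻⁵ × sin 32° = 7.73×10⁻⁵ s⁻¹
Pressure gradient: |∂P/∂n| = 900 Pa / 333000 m = 2.70×10⁻³ Pa/m
Geostrophic speed: V_g = |∂P/∂n|/(fρ) = 2.70×10⁻³/(7.73×10⁻⁵ × 1.12) = 31.2 m/s
Around a low, centrifugal force acts outward with Coriolis, so pressure-gradient force balances both:
(1/ρ)|∂P/∂n| = fV + V²/R  →  V² + fR·V − fR·V_g = 0
With fR = 7.73×10⁻⁵ × 995×10³ m = 76.9 m/s:
V = [−fR + √((fR)² + 4 fR V_g)]/2 = [−76.9 + √(76.9² + 4×76.9×31.2)]/2 = 23.8 m/s
Subgeostrophic (V < V_g = 31.2 m/s), as expected around a low.

23.8 m s⁻¹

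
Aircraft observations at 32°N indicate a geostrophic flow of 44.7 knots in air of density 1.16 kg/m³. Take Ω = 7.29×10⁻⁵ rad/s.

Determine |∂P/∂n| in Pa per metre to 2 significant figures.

2.1×10⁻³ Pa/m

Coriolis parameter at 32°N:
f = 2Ω sin φ = 2 × 7.29×10⁻⁵ × sin 32° = 7.73×10⁻⁵ s⁻¹
Wind speed in SI: 44.7 knots = 23.0 m/s
Geostrophic balance rearranged: |∂P/∂n| = f ρ V_g
|∂P/∂n| = 7.73×10⁻⁵ × 1.16 × 23.0 = 2.06×10⁻³ Pa/m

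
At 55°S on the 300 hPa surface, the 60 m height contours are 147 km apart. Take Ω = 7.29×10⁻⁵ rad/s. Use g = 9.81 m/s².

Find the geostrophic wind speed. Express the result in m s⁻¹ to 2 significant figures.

Coriolis parameter at 55°S:
f = 2Ω sin φ = 2 × 7.29×10⁻⁵ × sin 55° = 1.19×10⁻⁴ s⁻¹
Height gradient: |∂Z/∂n| = 60 m / 147000 m = 4.08×10⁻⁴
On a pressure surface, geostrophic balance gives V_g = (g/f)|∂Z/∂n|:
V_g = 9.81 × 4.08×10⁻⁴ / 1.19×10⁻⁴ = 33.5 m/s

34 m s⁻¹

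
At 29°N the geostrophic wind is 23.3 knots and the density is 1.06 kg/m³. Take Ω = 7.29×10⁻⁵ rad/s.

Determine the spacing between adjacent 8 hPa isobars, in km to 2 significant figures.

Coriolis parameter at 29°N:
f = 2Ω sin φ = 2 × 7.29×10⁻⁵ × sin 29° = 7.07×10⁻⁵ s⁻¹
Wind speed in SI: 23.3 knots = 12.0 m/s
Geostrophic balance rearranged: |∂P/∂n| = f ρ V_g
|∂P/∂n| = 7.07×10⁻⁵ × 1.06 × 12.0 = 8.98×10⁻⁴ Pa/m
Isobar spacing: Δn = ΔP/|∂P/∂n| = 800 Pa / 8.98×10⁻⁴ Pa/m = 890761 m ≈ 890 km

890 km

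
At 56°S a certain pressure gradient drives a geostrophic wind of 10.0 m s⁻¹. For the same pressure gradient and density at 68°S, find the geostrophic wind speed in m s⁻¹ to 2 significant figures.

8.9 m s⁻¹

With the same pressure gradient and density, V_g ∝ 1/f ∝ 1/sin φ.
V₂ = V₁ · sin φ₁ / sin φ₂ = 10.0 × sin 56° / sin 68°
V₂ = 10.0 × 0.8290/0.9272 = 8.9 m s⁻¹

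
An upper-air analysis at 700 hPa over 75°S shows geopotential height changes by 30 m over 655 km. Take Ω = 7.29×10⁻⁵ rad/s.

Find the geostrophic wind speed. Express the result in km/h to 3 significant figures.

Coriolis parameter at 75°S:
f = 2Ω sin φ = 2 × 7.29×10⁻⁵ × sin 75° = 1.41×10⁻⁴ s⁻¹
Height gradient: |∂Z/∂n| = 30 m / 655000 m = 4.58×10⁻⁵
On a pressure surface, geostrophic balance gives V_g = (g/f)|∂Z/∂n|:
V_g = 9.81 × 4.58×10⁻⁵ / 1.41×10⁻⁴ = 3.19 m/s
Converting: 3.19 m/s × 3.6 = 11.5 km/h

11.5 km/h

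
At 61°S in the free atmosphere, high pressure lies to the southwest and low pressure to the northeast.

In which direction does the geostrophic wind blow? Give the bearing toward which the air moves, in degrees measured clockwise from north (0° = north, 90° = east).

315°

The pressure-gradient force points toward the northeast (bearing 045°).
Geostrophic balance: in the Southern Hemisphere the Coriolis force deflects motion to the left, so the geostrophic wind blows 90° to the left of the pressure-gradient force (low pressure on the right).
Rotating 045° by 90° counterclockwise gives 315° — the wind blows toward the northwest.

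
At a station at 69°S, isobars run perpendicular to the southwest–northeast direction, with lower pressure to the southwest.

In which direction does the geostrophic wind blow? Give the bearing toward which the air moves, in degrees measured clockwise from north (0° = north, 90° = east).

The pressure-gradient force points toward the southwest (bearing 225°).
Geostrophic balance: in the Southern Hemisphere the Coriolis force deflects motion to the left, so the geostrophic wind blows 90° to the left of the pressure-gradient force (low pressure on the right).
Rotating 225° by 90° counterclockwise gives 135° — the wind blows toward the southeast.

135°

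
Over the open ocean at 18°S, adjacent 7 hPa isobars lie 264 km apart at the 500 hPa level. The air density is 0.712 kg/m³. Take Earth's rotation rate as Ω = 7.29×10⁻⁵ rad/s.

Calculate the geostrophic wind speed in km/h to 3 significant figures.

Coriolis parameter at 18°S:
f = 2Ω sin φ = 2 × 7.29×10⁻⁵ × sin 18° = 4.51×10⁻⁵ s⁻¹
Pressure gradient: |∂P/∂n| = 700 Pa / 264000 m = 2.65×10⁻³ Pa/m
Geostrophic balance (pressure-gradient force = Coriolis force):
V_g = (1/(fρ)) |∂P/∂n| = 2.65×10⁻³ / (4.51×10⁻⁵ × 0.712) = 82.7 m/s
Converting: 82.7 m/s × 3.6 = 298 km/h

298 km/h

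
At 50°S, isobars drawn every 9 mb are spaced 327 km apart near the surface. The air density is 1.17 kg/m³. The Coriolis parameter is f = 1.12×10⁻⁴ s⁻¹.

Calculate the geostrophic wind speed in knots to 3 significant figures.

Pressure gradient: |∂P/∂n| = 900 Pa / 327000 m = 2.75×10⁻³ Pa/m
Geostrophic balance (pressure-gradient force = Coriolis force):
V_g = (1/(fρ)) |∂P/∂n| = 2.75×10⁻³ / (1.12×10⁻⁴ × 1.17) = 21.0 m/s
Converting: 21.0 m/s × 1.944 = 40.8 knots

40.8 knots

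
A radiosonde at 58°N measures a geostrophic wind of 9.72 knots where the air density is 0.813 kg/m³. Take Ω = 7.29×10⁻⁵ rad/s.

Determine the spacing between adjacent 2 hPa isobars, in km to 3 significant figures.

Coriolis parameter at 58°N:
f = 2Ω sin φ = 2 × 7.29×10⁻⁵ × sin 58° = 1.24×10⁻⁴ s⁻¹
Wind speed in SI: 9.72 knots = 5.00 m/s
Geostrophic balance rearranged: |∂P/∂n| = f ρ V_g
|∂P/∂n| = 1.24×10⁻⁴ × 0.813 × 5.00 = 5.03×10⁻⁴ Pa/m
Isobar spacing: Δn = ΔP/|∂P/∂n| = 200 Pa / 5.03×10⁻⁴ Pa/m = 397885 m ≈ 398 km

398 km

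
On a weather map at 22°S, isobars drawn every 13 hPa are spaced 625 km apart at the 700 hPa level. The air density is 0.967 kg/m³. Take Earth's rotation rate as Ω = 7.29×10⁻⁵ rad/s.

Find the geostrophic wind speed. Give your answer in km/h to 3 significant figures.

142 km/h

Coriolis parameter at 22°S:
f = 2Ω sin φ = 2 × 7.29×10⁻⁵ × sin 22° = 5.46×10⁻⁵ s⁻¹
Pressure gradient: |∂P/∂n| = 1300 Pa / 625000 m = 2.08×10⁻³ Pa/m
Geostrophic balance (pressure-gradient force = Coriolis force):
V_g = (1/(fρ)) |∂P/∂n| = 2.08×10⁻³ / (5.46×10⁻⁵ × 0.967) = 39.4 m/s
Converting: 39.4 m/s × 3.6 = 142 km/h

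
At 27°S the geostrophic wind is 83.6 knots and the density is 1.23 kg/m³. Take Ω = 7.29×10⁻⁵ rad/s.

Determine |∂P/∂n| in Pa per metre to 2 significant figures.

3.5×10⁻³ Pa/m

Coriolis parameter at 27°S:
f = 2Ω sin φ = 2 × 7.29×10⁻⁵ × sin 27° = 6.62×10⁻⁵ s⁻¹
Wind speed in SI: 83.6 knots = 43.0 m/s
Geostrophic balance rearranged: |∂P/∂n| = f ρ V_g
|∂P/∂n| = 6.62×10⁻⁵ × 1.23 × 43.0 = 3.50×10⁻³ Pa/m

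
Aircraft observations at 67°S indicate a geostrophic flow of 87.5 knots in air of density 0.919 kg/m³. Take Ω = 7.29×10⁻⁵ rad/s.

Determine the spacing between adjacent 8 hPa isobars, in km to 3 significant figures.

144 km

Coriolis parameter at 67°S:
f = 2Ω sin φ = 2 × 7.29×10⁻⁵ × sin 67° = 1.34×10⁻⁴ s⁻¹
Wind speed in SI: 87.5 knots = 45.0 m/s
Geostrophic balance rearranged: |∂P/∂n| = f ρ V_g
|∂P/∂n| = 1.34×10⁻⁴ × 0.919 × 45.0 = 5.55×10⁻³ Pa/m
Isobar spacing: Δn = ΔP/|∂P/∂n| = 800 Pa / 5.55×10⁻³ Pa/m = 144094 m ≈ 144 km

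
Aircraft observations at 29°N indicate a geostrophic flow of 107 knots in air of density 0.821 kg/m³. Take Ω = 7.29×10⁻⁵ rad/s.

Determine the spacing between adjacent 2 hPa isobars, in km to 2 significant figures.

Coriolis parameter at 29°N:
f = 2Ω sin φ = 2 × 7.29×10⁻⁵ × sin 29° = 7.07×10⁻⁵ s⁻¹
Wind speed in SI: 107 knots = 55.0 m/s
Geostrophic balance rearranged: |∂P/∂n| = f ρ V_g
|∂P/∂n| = 7.07×10⁻⁵ × 0.821 × 55.0 = 3.19×10⁻³ Pa/m
Isobar spacing: Δn = ΔP/|∂P/∂n| = 200 Pa / 3.19×10⁻³ Pa/m = 62609 m ≈ 63 km

63 km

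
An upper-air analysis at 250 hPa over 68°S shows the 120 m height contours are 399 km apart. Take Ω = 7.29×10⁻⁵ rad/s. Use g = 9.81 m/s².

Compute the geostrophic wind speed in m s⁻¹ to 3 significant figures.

Coriolis parameter at 68°S:
f = 2Ω sin φ = 2 × 7.29×10⁻⁵ × sin 68° = 1.35×10⁻⁴ s⁻¹
Height gradient: |∂Z/∂n| = 120 m / 399000 m = 3.01×10⁻⁴
On a pressure surface, geostrophic balance gives V_g = (g/f)|∂Z/∂n|:
V_g = 9.81 × 3.01×10⁻⁴ / 1.35×10⁻⁴ = 21.8 m/s

21.8 m s⁻¹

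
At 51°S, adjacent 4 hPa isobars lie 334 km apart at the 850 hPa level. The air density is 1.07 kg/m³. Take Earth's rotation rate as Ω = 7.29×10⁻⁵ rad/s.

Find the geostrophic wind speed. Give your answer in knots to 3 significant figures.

19.2 knots

Coriolis parameter at 51°S:
f = 2Ω sin φ = 2 × 7.29×10⁻⁵ × sin 51° = 1.13×10⁻⁴ s⁻¹
Pressure gradient: |∂P/∂n| = 400 Pa / 334000 m = 1.20×10⁻³ Pa/m
Geostrophic balance (pressure-gradient force = Coriolis force):
V_g = (1/(fρ)) |∂P/∂n| = 1.20×10⁻³ / (1.13×10⁻⁴ × 1.07) = 9.88 m/s
Converting: 9.88 m/s × 1.944 = 19.2 knots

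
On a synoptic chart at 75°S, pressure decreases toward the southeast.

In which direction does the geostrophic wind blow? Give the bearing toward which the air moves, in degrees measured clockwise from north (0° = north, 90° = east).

045°

The pressure-gradient force points toward the southeast (bearing 135°).
Geostrophic balance: in the Southern Hemisphere the Coriolis force deflects motion to the left, so the geostrophic wind blows 90° to the left of the pressure-gradient force (low pressure on the right).
Rotating 135° by 90° counterclockwise gives 045° — the wind blows toward the northeast.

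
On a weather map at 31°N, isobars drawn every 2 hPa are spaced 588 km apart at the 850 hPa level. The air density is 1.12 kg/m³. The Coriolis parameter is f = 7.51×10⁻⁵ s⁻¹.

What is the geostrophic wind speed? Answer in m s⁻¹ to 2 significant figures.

4.0 m s⁻¹

Pressure gradient: |∂P/∂n| = 200 Pa / 588000 m = 3.40×10⁻⁴ Pa/m
Geostrophic balance (pressure-gradient force = Coriolis force):
V_g = (1/(fρ)) |∂P/∂n| = 3.40×10⁻⁴ / (7.51×10⁻⁵ × 1.12) = 4.04 m/s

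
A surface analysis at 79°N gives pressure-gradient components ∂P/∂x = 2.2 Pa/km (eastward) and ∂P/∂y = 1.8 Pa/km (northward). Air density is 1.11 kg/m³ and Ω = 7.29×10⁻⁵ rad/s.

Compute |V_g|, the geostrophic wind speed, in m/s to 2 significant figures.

18 m/s

Coriolis parameter at 79°N:
f = 2Ω sin φ = 2 × 7.29×10⁻⁵ × sin 79° = 1.43×10⁻⁴ s⁻¹
Component geostrophic relations (x east, y north):
u_g = −(1/(fρ)) ∂P/∂y,  v_g = (1/(fρ)) ∂P/∂x
u_g = −(1.8×10⁻³)/(1.43×10⁻⁴ × 1.11) = −11.3 m/s;  v_g = (2.2×10⁻³)/(1.43×10⁻⁴ × 1.11) = 13.8 m/s
|V_g| = √(u_g² + v_g²) = 17.9 m/s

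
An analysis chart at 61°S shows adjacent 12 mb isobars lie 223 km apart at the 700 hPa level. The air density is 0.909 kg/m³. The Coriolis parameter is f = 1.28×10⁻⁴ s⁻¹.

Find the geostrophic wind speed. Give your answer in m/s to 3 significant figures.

46.2 m/s

Pressure gradient: |∂P/∂n| = 1200 Pa / 223000 m = 5.38×10⁻³ Pa/m
Geostrophic balance (pressure-gradient force = Coriolis force):
V_g = (1/(fρ)) |∂P/∂n| = 5.38×10⁻³ / (1.28×10⁻⁴ × 0.909) = 46.2 m/s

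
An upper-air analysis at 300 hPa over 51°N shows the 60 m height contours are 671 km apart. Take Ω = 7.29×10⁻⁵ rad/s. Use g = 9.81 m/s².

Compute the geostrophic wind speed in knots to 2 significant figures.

Coriolis parameter at 51°N:
f = 2Ω sin φ = 2 × 7.29×10⁻⁵ × sin 51° = 1.13×10⁻⁴ s⁻¹
Height gradient: |∂Z/∂n| = 60 m / 671000 m = 8.94×10⁻⁵
On a pressure surface, geostrophic balance gives V_g = (g/f)|∂Z/∂n|:
V_g = 9.81 × 8.94×10⁻⁵ / 1.13×10⁻⁴ = 7.74 m/s
Converting: 7.74 m/s × 1.944 = 15 knots

15 knots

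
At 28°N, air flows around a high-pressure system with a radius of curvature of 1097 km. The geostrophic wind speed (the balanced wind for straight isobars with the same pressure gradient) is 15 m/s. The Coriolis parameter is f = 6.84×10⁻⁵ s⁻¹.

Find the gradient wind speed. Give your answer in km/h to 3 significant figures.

Around a high, pressure-gradient force acts outward with centrifugal, so Coriolis balances both:
fV = (1/ρ)|∂P/∂n| + V²/R  →  V² − fR·V + fR·V_g = 0
With fR = 6.84×10⁻⁵ × 1097×10³ m = 75.0 m/s:
V = [fR − √((fR)² − 4 fR V_g)]/2 = [75.0 − √(75.0² − 4×75.0×15)]/2 = 20.7 m/s
Supergeostrophic (V > V_g = 15 m/s), as expected around a high.
Converting: 20.7 m/s × 3.6 = 74.6 km/h

74.6 km/h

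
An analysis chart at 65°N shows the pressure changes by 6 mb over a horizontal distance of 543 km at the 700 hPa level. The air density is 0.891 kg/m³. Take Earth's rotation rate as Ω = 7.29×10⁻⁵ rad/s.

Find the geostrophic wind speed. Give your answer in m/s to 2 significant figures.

Coriolis parameter at 65°N:
f = 2Ω sin φ = 2 × 7.29×10⁻⁵ × sin 65° = 1.32×10⁻⁴ s⁻¹
Pressure gradient: |∂P/∂n| = 600 Pa / 543000 m = 1.10×10⁻³ Pa/m
Geostrophic balance (pressure-gradient force = Coriolis force):
V_g = (1/(fρ)) |∂P/∂n| = 1.10×10⁻³ / (1.32×10⁻⁴ × 0.891) = 9.39 m/s

9.4 m/s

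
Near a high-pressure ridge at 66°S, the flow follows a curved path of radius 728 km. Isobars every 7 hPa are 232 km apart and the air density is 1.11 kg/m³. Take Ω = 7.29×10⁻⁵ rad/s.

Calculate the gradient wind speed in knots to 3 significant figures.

Coriolis parameter at 66°S:
f = 2Ω sin φ = 2 × 7.29×10⁻⁵ × sin 66° = 1.33×10⁻⁴ s⁻¹
Pressure gradient: |∂P/∂n| = 700 Pa / 232000 m = 3.02×10⁻³ Pa/m
Geostrophic speed: V_g = |∂P/∂n|/(fρ) = 3.02×10⁻³/(1.33×10⁻⁴ × 1.11) = 20.4 m/s
Around a high, pressure-gradient force acts outward with centrifugal, so Coriolis balances both:
fV = (1/ρ)|∂P/∂n| + V²/R  →  V² − fR·V + fR·V_g = 0
With fR = 1.33×10⁻⁴ × 728×10³ m = 97.0 m/s:
V = [fR − √((fR)² − 4 fR V_g)]/2 = [97.0 − √(97.0² − 4×97.0×20.4)]/2 = 29.2 m/s
Supergeostrophic (V > V_g = 20.4 m/s), as expected around a high.
Converting: 29.2 m/s × 1.944 = 56.8 knots

56.8 knots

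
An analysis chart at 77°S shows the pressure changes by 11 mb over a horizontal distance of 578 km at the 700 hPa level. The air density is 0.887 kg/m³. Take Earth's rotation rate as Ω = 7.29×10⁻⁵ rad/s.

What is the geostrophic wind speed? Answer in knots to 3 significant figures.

29.4 knots

Coriolis parameter at 77°S:
f = 2Ω sin φ = 2 × 7.29×10⁻⁵ × sin 77° = 1.42×10⁻⁴ s⁻¹
Pressure gradient: |∂P/∂n| = 1100 Pa / 578000 m = 1.90×10⁻³ Pa/m
Geostrophic balance (pressure-gradient force = Coriolis force):
V_g = (1/(fρ)) |∂P/∂n| = 1.90×10⁻³ / (1.42×10⁻⁴ × 0.887) = 15.1 m/s
Converting: 15.1 m/s × 1.944 = 29.4 knots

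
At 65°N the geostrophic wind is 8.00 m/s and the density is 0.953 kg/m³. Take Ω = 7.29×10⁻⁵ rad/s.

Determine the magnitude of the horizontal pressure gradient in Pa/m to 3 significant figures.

1.01×10⁻³ Pa/m

Coriolis parameter at 65°N:
f = 2Ω sin φ = 2 × 7.29×10⁻⁵ × sin 65° = 1.32×10⁻⁴ s⁻¹
Geostrophic balance rearranged: |∂P/∂n| = f ρ V_g
|∂P/∂n| = 1.32×10⁻⁴ × 0.953 × 8.00 = 1.01×10⁻³ Pa/m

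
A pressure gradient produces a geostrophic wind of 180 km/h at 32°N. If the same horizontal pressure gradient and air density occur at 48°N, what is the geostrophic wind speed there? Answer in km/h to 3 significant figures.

128 km/h

With the same pressure gradient and density, V_g ∝ 1/f ∝ 1/sin φ.
V₂ = V₁ · sin φ₁ / sin φ₂ = 180 × sin 32° / sin 48°
V₂ = 180 × 0.5299/0.7431 = 128 km/h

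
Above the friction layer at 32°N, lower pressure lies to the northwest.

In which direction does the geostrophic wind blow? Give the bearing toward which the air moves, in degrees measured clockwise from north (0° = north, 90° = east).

The pressure-gradient force points toward the northwest (bearing 315°).
Geostrophic balance: in the Northern Hemisphere the Coriolis force deflects motion to the right, so the geostrophic wind blows 90° to the right of the pressure-gradient force (low pressure on the left).
Rotating 315° by 90° clockwise gives 045° — the wind blows toward the northeast.

045°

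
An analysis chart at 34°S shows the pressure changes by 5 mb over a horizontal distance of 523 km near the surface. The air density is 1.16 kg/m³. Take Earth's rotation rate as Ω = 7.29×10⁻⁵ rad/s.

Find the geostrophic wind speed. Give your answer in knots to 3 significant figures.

Coriolis parameter at 34°S:
f = 2Ω sin φ = 2 × 7.29×10⁻⁵ × sin 34° = 8.15×10⁻⁵ s⁻¹
Pressure gradient: |∂P/∂n| = 500 Pa / 523000 m = 9.56×10⁻⁴ Pa/m
Geostrophic balance (pressure-gradient force = Coriolis force):
V_g = (1/(fρ)) |∂P/∂n| = 9.56×10⁻⁴ / (8.15×10⁻⁵ × 1.16) = 10.1 m/s
Converting: 10.1 m/s × 1.944 = 19.6 knots

19.6 knots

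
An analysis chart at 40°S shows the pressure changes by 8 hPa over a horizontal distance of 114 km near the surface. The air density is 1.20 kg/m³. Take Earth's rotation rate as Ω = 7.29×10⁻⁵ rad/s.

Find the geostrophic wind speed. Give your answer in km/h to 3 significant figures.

Coriolis parameter at 40°S:
f = 2Ω sin φ = 2 × 7.29×10⁻⁵ × sin 40° = 9.37×10⁻⁵ s⁻¹
Pressure gradient: |∂P/∂n| = 800 Pa / 114000 m = 7.02×10⁻³ Pa/m
Geostrophic balance (pressure-gradient force = Coriolis force):
V_g = (1/(fρ)) |∂P/∂n| = 7.02×10⁻³ / (9.37×10⁻⁵ × 1.20) = 62.4 m/s
Converting: 62.4 m/s × 3.6 = 225 km/h

225 km/h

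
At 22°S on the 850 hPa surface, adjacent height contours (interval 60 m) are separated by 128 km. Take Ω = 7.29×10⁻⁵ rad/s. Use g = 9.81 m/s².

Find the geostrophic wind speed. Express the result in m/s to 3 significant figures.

Coriolis parameter at 22°S:
f = 2Ω sin φ = 2 × 7.29×10⁻⁵ × sin 22° = 5.46×10⁻⁵ s⁻¹
Height gradient: |∂Z/∂n| = 60 m / 128000 m = 4.69×10⁻⁴
On a pressure surface, geostrophic balance gives V_g = (g/f)|∂Z/∂n|:
V_g = 9.81 × 4.69×10⁻⁴ / 5.46×10⁻⁵ = 84.2 m/s

84.2 m/s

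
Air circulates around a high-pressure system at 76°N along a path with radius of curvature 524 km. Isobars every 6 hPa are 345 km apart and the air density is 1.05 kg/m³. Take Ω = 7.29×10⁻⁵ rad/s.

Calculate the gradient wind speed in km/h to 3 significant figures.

Coriolis parameter at 76°N:
f = 2Ω sin φ = 2 × 7.29×10⁻⁵ × sin 76° = 1.41×10⁻⁴ s⁻¹
Pressure gradient: |∂P/∂n| = 600 Pa / 345000 m = 1.74×10⁻³ Pa/m
Geostrophic speed: V_g = |∂P/∂n|/(fρ) = 1.74×10⁻³/(1.41×10⁻⁴ × 1.05) = 11.7 m/s
Around a high, pressure-gradient force acts outward with centrifugal, so Coriolis balances both:
fV = (1/ρ)|∂P/∂n| + V²/R  →  V² − fR·V + fR·V_g = 0
With fR = 1.41×10⁻⁴ × 524×10³ m = 74.1 m/s:
V = [fR − √((fR)² − 4 fR V_g)]/2 = [74.1 − √(74.1² − 4×74.1×11.7)]/2 = 14.6 m/s
Supergeostrophic (V > V_g = 11.7 m/s), as expected around a high.
Converting: 14.6 m/s × 3.6 = 52.5 km/h

52.5 km/h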